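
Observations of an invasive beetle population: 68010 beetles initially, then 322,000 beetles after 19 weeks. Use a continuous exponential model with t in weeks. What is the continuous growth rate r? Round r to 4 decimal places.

r ≈ 0.0818 per week

322000 = 68010 · e^(r·19)
e^(19r) = 322000/68010 = 4.7346
r = ln(4.7346) / 19 = 1.5549 / 19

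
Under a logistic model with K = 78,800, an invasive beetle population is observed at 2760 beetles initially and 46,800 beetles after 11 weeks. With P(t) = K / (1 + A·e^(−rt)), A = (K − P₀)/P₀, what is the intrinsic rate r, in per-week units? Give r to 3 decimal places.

A = (78800 − 2760)/2760 = 27.55072
46800 = 78800/(1 + 27.55072·e^(−r·11)) → e^(−11r) = (1.68376 − 1)/27.55072 = 0.024818
r = −ln(0.024818)/11 = 3.69618/11

r ≈ 0.336 per week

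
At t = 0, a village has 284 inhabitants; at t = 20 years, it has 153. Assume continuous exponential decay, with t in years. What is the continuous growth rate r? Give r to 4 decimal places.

r ≈ -0.0309 per year

153 = 284 · e^(r·20)
e^(20r) = 153/284 = 0.53873
r = ln(0.53873) / 20 = -0.61854 / 20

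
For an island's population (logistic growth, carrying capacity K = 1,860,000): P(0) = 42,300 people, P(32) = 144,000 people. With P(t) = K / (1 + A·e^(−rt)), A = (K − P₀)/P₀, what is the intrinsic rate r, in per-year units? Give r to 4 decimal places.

r ≈ 0.0401 per year

A = (1860000 − 42300)/42300 = 42.97163
144000 = 1860000/(1 + 42.97163·e^(−r·32)) → e^(−32r) = (12.91667 − 1)/42.97163 = 0.277315
r = −ln(0.277315)/32 = 1.2826/32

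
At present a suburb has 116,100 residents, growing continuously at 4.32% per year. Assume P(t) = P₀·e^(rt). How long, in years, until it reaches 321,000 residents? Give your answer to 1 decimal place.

t ≈ 23.5 years

321000 = 116100 · e^(0.0432·t)
t = ln(321000/116100) / 0.0432 = ln(2.76486) / 0.0432 = 1.01699 / 0.0432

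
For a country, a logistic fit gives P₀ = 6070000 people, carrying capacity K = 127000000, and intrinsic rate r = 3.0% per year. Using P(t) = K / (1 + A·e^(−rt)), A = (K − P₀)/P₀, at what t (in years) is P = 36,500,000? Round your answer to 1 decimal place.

A = (127000000 − 6070000)/6070000 = 19.92257
36500000 = 127000000/(1 + 19.92257·e^(−0.03t)) → 1 + 19.92257·e^(−0.03t) = 3.47945
e^(−0.03t) = 0.124454 → t = ln(8.03507)/0.03 = 2.08382/0.03

t ≈ 69.5 years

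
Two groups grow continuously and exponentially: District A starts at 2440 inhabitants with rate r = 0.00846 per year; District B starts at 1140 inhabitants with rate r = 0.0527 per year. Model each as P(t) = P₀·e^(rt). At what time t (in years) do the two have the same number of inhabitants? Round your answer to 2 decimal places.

2440·e^(0.00846t) = 1140·e^(0.0527t)
2440/1140 = e^((0.0527 − 0.00846)t) → ln(2.14035) = 0.04424·t
t = 0.76097 / 0.04424

t ≈ 17.20 years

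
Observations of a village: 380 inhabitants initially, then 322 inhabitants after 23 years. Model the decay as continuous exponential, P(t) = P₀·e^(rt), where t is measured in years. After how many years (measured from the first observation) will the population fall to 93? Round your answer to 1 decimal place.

t ≈ 195.5 years

r = ln(322/380) / 23 ≈ -0.007201 per year
t = ln(93/380) / r = -1.40757 / -0.007201 ≈ 195.473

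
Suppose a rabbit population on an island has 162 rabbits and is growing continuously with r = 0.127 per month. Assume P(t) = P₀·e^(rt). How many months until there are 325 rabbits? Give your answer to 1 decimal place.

325 = 162 · e^(0.127·t)
t = ln(325/162) / 0.127 = ln(2.00617) / 0.127 = 0.69623 / 0.127

t ≈ 5.5 months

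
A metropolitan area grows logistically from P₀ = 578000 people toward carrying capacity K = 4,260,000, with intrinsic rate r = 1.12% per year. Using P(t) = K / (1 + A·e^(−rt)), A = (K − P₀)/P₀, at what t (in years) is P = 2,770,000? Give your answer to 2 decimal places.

A = (4260000 − 578000)/578000 = 6.37024
2770000 = 4260000/(1 + 6.37024·e^(−0.0112t)) → 1 + 6.37024·e^(−0.0112t) = 1.53791
e^(−0.0112t) = 0.08444 → t = ln(11.84267)/0.0112 = 2.47171/0.0112

t ≈ 220.69 years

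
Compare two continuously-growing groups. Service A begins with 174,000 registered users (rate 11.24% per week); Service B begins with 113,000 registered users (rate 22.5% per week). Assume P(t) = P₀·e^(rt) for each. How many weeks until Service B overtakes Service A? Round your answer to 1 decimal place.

t ≈ 3.8 weeks

174000·e^(0.1124t) = 113000·e^(0.225t)
174000/113000 = e^((0.225 − 0.1124)t) → ln(1.53982) = 0.1126·t
t = 0.43167 / 0.1126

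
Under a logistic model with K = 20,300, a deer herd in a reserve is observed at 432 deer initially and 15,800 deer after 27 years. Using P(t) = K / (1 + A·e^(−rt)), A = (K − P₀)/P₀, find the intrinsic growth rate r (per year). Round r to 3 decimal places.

r ≈ 0.188 per year

A = (20300 − 432)/432 = 45.99074
15800 = 20300/(1 + 45.99074·e^(−r·27)) → e^(−27r) = (1.28481 − 1)/45.99074 = 0.006193
r = −ln(0.006193)/27 = 5.08437/27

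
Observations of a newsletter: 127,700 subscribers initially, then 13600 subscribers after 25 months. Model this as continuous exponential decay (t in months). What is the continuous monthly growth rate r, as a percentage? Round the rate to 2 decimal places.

r ≈ -8.96% per month

13600 = 127700 · e^(r·25)
e^(25r) = 13600/127700 = 0.1065
r = ln(0.1065) / 25 = -2.23961 / 25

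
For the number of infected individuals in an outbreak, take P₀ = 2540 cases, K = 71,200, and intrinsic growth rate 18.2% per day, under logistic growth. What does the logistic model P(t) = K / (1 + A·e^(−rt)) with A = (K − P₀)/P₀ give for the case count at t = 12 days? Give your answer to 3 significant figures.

≈ 17,600 cases

A = (71200 − 2540)/2540 = 27.0315
P(12) = 71200 / (1 + 27.0315·e^(−0.182·12)) = 71200 / (1 + 27.0315·0.11259)
= 71200 / 4.04348 ≈ 17608.58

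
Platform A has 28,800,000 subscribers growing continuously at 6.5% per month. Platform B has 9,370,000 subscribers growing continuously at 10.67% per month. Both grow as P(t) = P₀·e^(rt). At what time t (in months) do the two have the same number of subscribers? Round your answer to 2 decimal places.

t ≈ 26.93 months

28800000·e^(0.065t) = 9370000·e^(0.1067t)
28800000/9370000 = e^((0.1067 − 0.065)t) → ln(3.07364) = 0.0417·t
t = 1.12286 / 0.0417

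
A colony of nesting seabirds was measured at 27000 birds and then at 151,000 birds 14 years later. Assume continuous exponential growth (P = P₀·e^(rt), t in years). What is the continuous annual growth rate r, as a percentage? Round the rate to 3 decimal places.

151000 = 27000 · e^(r·14)
e^(14r) = 151000/27000 = 5.59259
r = ln(5.59259) / 14 = 1.72144 / 14

r ≈ 12.296% per year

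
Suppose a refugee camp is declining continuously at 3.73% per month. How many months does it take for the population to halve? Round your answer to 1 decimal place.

half-life ≈ 18.6 months

half-life = ln(2) / |r| = 0.69315 / 0.0373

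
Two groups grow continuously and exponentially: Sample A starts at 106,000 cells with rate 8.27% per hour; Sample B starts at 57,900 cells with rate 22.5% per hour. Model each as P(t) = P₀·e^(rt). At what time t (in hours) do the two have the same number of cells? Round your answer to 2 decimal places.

106000·e^(0.0827t) = 57900·e^(0.225t)
106000/57900 = e^((0.225 − 0.0827)t) → ln(1.83074) = 0.1423·t
t = 0.60472 / 0.1423

t ≈ 4.25 hours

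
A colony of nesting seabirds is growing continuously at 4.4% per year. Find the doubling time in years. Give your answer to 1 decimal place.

doubling time = ln(2) / |r| = 0.69315 / 0.044

doubling time ≈ 15.8 years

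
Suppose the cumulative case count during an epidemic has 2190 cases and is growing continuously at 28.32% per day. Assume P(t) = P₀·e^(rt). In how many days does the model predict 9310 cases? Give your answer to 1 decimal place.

t ≈ 5.1 days

9310 = 2190 · e^(0.2832·t)
t = ln(9310/2190) / 0.2832 = ln(4.25114) / 0.2832 = 1.44719 / 0.2832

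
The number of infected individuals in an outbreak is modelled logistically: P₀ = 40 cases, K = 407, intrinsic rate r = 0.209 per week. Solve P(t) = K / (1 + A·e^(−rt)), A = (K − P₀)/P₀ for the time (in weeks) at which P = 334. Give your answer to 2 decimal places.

A = (407 − 40)/40 = 9.175
334 = 407/(1 + 9.175·e^(−0.209t)) → 1 + 9.175·e^(−0.209t) = 1.21856
e^(−0.209t) = 0.023822 → t = ln(41.97877)/0.209 = 3.73716/0.209

t ≈ 17.88 weeks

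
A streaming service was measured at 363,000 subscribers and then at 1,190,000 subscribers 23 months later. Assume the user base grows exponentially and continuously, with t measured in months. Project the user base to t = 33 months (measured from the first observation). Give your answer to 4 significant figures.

≈ 1,994,000 subscribers

r = ln(1190000/363000) / 23 ≈ 0.051622 per month
P(33) = 363000 · e^(0.051622·33) = 363000 · 5.49328 ≈ 1994060.87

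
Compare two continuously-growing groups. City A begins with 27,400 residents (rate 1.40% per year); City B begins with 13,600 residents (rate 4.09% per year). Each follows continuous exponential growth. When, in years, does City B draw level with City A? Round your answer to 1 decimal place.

27400·e^(0.014t) = 13600·e^(0.0409t)
27400/13600 = e^((0.0409 − 0.014)t) → ln(2.01471) = 0.0269·t
t = 0.70047 / 0.0269

t ≈ 26.0 years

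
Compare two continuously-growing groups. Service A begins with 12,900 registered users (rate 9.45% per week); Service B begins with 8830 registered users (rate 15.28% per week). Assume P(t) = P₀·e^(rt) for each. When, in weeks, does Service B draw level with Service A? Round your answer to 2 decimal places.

t ≈ 6.50 weeks

12900·e^(0.0945t) = 8830·e^(0.1528t)
12900/8830 = e^((0.1528 − 0.0945)t) → ln(1.46093) = 0.0583·t
t = 0.37907 / 0.0583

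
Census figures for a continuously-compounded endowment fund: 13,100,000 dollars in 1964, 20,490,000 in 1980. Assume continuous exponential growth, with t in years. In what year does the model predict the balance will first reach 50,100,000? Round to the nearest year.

year 2012

r = ln(20490000/13100000) / 16 = 0.44732/16 ≈ 0.027958 per year
t = ln(50100000/13100000) / r = 1.34141/0.027958 ≈ 47.98 years after 1964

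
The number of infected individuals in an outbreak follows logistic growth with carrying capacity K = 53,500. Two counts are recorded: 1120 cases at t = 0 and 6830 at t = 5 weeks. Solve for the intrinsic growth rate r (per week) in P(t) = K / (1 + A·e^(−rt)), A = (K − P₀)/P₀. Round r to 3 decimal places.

r ≈ 0.385 per week

A = (53500 − 1120)/1120 = 46.76786
6830 = 53500/(1 + 46.76786·e^(−r·5)) → e^(−5r) = (7.83309 − 1)/46.76786 = 0.146107
r = −ln(0.146107)/5 = 1.92342/5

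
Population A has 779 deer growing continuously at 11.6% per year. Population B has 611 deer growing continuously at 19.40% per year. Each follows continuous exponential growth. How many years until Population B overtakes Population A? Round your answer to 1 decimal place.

779·e^(0.116t) = 611·e^(0.194t)
779/611 = e^((0.194 − 0.116)t) → ln(1.27496) = 0.078·t
t = 0.24291 / 0.078

t ≈ 3.1 years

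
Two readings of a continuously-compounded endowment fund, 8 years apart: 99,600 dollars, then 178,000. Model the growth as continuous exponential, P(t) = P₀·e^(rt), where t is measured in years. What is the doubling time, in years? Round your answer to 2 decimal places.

doubling time ≈ 9.55 years

r = ln(178000/99600) / 8 = ln(1.78715) / 8 ≈ 0.072578 per year
doubling time = ln 2 / |r| = 0.69315 / 0.072578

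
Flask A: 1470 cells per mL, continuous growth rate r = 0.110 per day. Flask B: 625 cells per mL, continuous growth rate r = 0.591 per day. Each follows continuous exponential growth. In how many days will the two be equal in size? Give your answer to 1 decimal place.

t ≈ 1.8 days

1470·e^(0.11t) = 625·e^(0.591t)
1470/625 = e^((0.591 − 0.11)t) → ln(2.352) = 0.481·t
t = 0.85527 / 0.481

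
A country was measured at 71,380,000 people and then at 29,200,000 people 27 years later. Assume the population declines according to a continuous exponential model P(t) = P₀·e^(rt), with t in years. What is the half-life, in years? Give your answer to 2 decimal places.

r = ln(29200000/71380000) / 27 = ln(0.40908) / 27 ≈ -0.033106 per year
half-life = ln 2 / |r| = 0.69315 / 0.033106

half-life ≈ 20.94 years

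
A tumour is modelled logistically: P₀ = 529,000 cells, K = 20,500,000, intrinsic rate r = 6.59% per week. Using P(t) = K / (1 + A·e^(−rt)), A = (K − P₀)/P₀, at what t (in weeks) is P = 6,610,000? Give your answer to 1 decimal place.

A = (20500000 − 529000)/529000 = 37.75236
6610000 = 20500000/(1 + 37.75236·e^(−0.0659t)) → 1 + 37.75236·e^(−0.0659t) = 3.10136
e^(−0.0659t) = 0.055662 → t = ln(17.96567)/0.0659 = 2.88846/0.0659

t ≈ 43.8 weeks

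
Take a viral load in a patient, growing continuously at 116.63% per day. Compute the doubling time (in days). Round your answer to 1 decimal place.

doubling time ≈ 0.6 days

doubling time = ln(2) / |r| = 0.69315 / 1.1663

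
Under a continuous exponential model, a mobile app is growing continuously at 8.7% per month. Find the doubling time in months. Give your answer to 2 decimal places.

doubling time = ln(2) / |r| = 0.69315 / 0.087

doubling time ≈ 7.97 months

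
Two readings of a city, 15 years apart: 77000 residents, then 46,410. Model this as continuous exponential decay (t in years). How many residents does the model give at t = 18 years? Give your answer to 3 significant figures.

≈ 41,900 residents

r = ln(46410/77000) / 15 ≈ -0.033753 per year
P(18) = 77000 · e^(-0.033753·18) = 77000 · 0.54468 ≈ 41940.71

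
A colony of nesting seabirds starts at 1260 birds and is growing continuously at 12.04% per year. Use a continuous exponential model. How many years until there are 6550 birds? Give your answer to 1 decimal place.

t ≈ 13.7 years

6550 = 1260 · e^(0.1204·t)
t = ln(6550/1260) / 0.1204 = ln(5.19841) / 0.1204 = 1.64835 / 0.1204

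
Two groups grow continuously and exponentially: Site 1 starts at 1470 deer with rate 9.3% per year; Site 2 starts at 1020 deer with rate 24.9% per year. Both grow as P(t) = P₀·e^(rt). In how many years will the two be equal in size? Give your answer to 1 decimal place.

t ≈ 2.3 years

1470·e^(0.093t) = 1020·e^(0.249t)
1470/1020 = e^((0.249 − 0.093)t) → ln(1.44118) = 0.156·t
t = 0.36546 / 0.156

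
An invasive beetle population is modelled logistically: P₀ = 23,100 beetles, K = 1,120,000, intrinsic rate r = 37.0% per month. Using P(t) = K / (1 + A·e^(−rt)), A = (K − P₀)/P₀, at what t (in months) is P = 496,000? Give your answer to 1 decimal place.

A = (1120000 − 23100)/23100 = 47.48485
496000 = 1120000/(1 + 47.48485·e^(−0.37t)) → 1 + 47.48485·e^(−0.37t) = 2.25806
e^(−0.37t) = 0.026494 → t = ln(37.74437)/0.37 = 3.63084/0.37

t ≈ 9.8 months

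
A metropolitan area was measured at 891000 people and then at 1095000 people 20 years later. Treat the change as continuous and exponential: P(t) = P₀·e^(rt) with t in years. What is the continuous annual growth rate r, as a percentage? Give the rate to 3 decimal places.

r ≈ 1.031% per year

1095000 = 891000 · e^(r·20)
e^(20r) = 1095000/891000 = 1.22896
r = ln(1.22896) / 20 = 0.20617 / 20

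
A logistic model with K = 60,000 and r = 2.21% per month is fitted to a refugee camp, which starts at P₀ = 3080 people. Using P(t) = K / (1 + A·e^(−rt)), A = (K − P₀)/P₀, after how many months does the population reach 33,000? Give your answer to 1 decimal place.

A = (60000 − 3080)/3080 = 18.48052
33000 = 60000/(1 + 18.48052·e^(−0.0221t)) → 1 + 18.48052·e^(−0.0221t) = 1.81818
e^(−0.0221t) = 0.044273 → t = ln(22.5873)/0.0221 = 3.11739/0.0221

t ≈ 141.1 months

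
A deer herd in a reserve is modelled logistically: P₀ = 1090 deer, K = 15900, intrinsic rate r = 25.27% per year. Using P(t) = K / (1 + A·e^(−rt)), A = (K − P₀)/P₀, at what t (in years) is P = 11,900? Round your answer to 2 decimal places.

t ≈ 14.64 years

A = (15900 − 1090)/1090 = 13.58716
11900 = 15900/(1 + 13.58716·e^(−0.2527t)) → 1 + 13.58716·e^(−0.2527t) = 1.33613
e^(−0.2527t) = 0.024739 → t = ln(40.42179)/0.2527 = 3.69937/0.2527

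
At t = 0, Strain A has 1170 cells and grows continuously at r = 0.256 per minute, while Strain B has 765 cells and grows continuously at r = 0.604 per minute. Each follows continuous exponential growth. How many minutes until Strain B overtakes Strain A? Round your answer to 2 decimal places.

t ≈ 1.22 minutes

1170·e^(0.256t) = 765·e^(0.604t)
1170/765 = e^((0.604 − 0.256)t) → ln(1.52941) = 0.348·t
t = 0.42488 / 0.348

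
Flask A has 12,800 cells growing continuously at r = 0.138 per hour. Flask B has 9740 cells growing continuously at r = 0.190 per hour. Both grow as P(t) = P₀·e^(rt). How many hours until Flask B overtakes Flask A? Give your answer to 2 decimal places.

12800·e^(0.138t) = 9740·e^(0.19t)
12800/9740 = e^((0.19 − 0.138)t) → ln(1.31417) = 0.052·t
t = 0.2732 / 0.052

t ≈ 5.25 hours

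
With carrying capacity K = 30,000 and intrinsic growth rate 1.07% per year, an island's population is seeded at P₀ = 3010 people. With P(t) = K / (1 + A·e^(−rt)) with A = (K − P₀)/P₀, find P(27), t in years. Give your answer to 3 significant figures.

≈ 3,890 people

A = (30000 − 3010)/3010 = 8.96678
P(27) = 30000 / (1 + 8.96678·e^(−0.0107·27)) = 30000 / (1 + 8.96678·0.749087)
= 30000 / 7.7169 ≈ 3887.57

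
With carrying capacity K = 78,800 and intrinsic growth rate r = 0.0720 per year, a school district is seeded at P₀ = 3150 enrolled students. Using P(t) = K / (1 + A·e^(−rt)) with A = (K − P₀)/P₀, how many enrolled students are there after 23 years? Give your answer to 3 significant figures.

A = (78800 − 3150)/3150 = 24.01587
P(23) = 78800 / (1 + 24.01587·e^(−0.072·23)) = 78800 / (1 + 24.01587·0.190901)
= 78800 / 5.58466 ≈ 14110.09

≈ 14,100 enrolled students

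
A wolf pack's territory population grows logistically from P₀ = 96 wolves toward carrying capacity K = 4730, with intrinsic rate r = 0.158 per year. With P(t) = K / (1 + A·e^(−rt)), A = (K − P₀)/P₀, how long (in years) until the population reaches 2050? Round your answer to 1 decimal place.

A = (4730 − 96)/96 = 48.27083
2050 = 4730/(1 + 48.27083·e^(−0.158t)) → 1 + 48.27083·e^(−0.158t) = 2.30732
e^(−0.158t) = 0.027083 → t = ln(36.92359)/0.158 = 3.60885/0.158

t ≈ 22.8 years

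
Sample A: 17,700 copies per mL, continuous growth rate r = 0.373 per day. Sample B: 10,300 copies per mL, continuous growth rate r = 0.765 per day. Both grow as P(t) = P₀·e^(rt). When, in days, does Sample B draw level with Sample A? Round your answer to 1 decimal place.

17700·e^(0.373t) = 10300·e^(0.765t)
17700/10300 = e^((0.765 − 0.373)t) → ln(1.71845) = 0.392·t
t = 0.54142 / 0.392

t ≈ 1.4 days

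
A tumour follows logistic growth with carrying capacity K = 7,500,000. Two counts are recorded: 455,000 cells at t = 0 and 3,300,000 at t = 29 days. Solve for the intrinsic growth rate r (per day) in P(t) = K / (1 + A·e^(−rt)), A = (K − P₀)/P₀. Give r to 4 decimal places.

A = (7500000 − 455000)/455000 = 15.48352
3300000 = 7500000/(1 + 15.48352·e^(−r·29)) → e^(−29r) = (2.27273 − 1)/15.48352 = 0.082199
r = −ln(0.082199)/29 = 2.49861/29

r ≈ 0.0862 per day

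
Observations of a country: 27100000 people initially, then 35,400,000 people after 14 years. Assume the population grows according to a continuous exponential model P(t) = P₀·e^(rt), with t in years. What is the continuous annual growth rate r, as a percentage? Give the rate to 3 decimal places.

r ≈ 1.908% per year

35400000 = 27100000 · e^(r·14)
e^(14r) = 35400000/27100000 = 1.30627
r = ln(1.30627) / 14 = 0.26718 / 14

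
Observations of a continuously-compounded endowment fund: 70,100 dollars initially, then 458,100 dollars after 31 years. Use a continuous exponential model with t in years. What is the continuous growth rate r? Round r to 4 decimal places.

458100 = 70100 · e^(r·31)
e^(31r) = 458100/70100 = 6.53495
r = ln(6.53495) / 31 = 1.87716 / 31

r ≈ 0.0606 per year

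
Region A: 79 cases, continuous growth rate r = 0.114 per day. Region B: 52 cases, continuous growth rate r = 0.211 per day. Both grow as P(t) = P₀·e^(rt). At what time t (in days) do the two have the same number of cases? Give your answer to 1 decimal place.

t ≈ 4.3 days

79·e^(0.114t) = 52·e^(0.211t)
79/52 = e^((0.211 − 0.114)t) → ln(1.51923) = 0.097·t
t = 0.4182 / 0.097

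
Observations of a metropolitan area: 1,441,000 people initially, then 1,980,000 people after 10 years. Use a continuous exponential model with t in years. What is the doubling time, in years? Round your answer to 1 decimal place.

r = ln(1980000/1441000) / 10 = ln(1.37405) / 10 ≈ 0.031776 per year
doubling time = ln 2 / |r| = 0.69315 / 0.031776

doubling time ≈ 21.8 years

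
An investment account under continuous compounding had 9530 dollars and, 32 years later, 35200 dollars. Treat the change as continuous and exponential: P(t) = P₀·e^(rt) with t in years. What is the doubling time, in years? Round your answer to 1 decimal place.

doubling time ≈ 17.0 years

r = ln(35200/9530) / 32 = ln(3.6936) / 32 ≈ 0.040831 per year
doubling time = ln 2 / |r| = 0.69315 / 0.040831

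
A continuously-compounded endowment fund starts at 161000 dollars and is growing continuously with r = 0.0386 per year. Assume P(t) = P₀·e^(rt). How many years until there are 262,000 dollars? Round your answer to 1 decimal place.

262000 = 161000 · e^(0.0386·t)
t = ln(262000/161000) / 0.0386 = ln(1.62733) / 0.0386 = 0.48694 / 0.0386

t ≈ 12.6 years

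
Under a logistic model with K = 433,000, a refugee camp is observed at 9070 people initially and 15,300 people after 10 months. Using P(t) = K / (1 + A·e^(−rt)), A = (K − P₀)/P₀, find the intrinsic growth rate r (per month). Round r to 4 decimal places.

A = (433000 − 9070)/9070 = 46.7398
15300 = 433000/(1 + 46.7398·e^(−r·10)) → e^(−10r) = (28.30065 − 1)/46.7398 = 0.584099
r = −ln(0.584099)/10 = 0.53769/10

r ≈ 0.0538 per month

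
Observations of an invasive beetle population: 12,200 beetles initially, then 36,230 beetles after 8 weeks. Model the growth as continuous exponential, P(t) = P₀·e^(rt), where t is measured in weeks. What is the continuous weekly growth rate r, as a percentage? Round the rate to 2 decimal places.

36230 = 12200 · e^(r·8)
e^(8r) = 36230/12200 = 2.96967
r = ln(2.96967) / 8 = 1.08845 / 8

r ≈ 13.61% per week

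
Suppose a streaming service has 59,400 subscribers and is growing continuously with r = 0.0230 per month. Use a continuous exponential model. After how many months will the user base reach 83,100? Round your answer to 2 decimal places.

t ≈ 14.60 months

83100 = 59400 · e^(0.023·t)
t = ln(83100/59400) / 0.023 = ln(1.39899) / 0.023 = 0.33575 / 0.023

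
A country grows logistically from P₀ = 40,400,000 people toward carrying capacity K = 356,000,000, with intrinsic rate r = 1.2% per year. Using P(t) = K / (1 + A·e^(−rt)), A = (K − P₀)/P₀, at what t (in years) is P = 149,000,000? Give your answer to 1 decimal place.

t ≈ 143.9 years

A = (356000000 − 40400000)/40400000 = 7.81188
149000000 = 356000000/(1 + 7.81188·e^(−0.012t)) → 1 + 7.81188·e^(−0.012t) = 2.38926
e^(−0.012t) = 0.17784 → t = ln(5.62304)/0.012 = 1.72687/0.012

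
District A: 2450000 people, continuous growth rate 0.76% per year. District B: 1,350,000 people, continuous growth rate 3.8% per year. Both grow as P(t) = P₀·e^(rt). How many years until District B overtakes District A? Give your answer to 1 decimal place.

2450000·e^(0.0076t) = 1350000·e^(0.038t)
2450000/1350000 = e^((0.038 − 0.0076)t) → ln(1.81481) = 0.0304·t
t = 0.59598 / 0.0304

t ≈ 19.6 years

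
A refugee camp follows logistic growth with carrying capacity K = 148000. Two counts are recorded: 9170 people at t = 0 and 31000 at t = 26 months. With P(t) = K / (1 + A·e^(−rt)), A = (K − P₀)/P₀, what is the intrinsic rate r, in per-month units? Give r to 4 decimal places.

r ≈ 0.0534 per month

A = (148000 − 9170)/9170 = 15.13959
31000 = 148000/(1 + 15.13959·e^(−r·26)) → e^(−26r) = (4.77419 − 1)/15.13959 = 0.249293
r = −ln(0.249293)/26 = 1.38913/26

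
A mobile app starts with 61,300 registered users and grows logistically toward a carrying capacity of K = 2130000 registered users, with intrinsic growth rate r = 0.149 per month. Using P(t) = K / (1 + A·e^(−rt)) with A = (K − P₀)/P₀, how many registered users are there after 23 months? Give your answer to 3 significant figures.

≈ 1,020,000 registered users

A = (2130000 − 61300)/61300 = 33.74715
P(23) = 2130000 / (1 + 33.74715·e^(−0.149·23)) = 2130000 / (1 + 33.74715·0.032484)
= 2130000 / 2.09625 ≈ 1016099.88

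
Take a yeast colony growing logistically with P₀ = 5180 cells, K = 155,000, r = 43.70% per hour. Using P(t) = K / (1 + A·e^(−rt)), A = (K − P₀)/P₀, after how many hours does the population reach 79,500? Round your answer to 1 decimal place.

t ≈ 7.8 hours

A = (155000 − 5180)/5180 = 28.92278
79500 = 155000/(1 + 28.92278·e^(−0.437t)) → 1 + 28.92278·e^(−0.437t) = 1.94969
e^(−0.437t) = 0.032835 → t = ln(30.45511)/0.437 = 3.41625/0.437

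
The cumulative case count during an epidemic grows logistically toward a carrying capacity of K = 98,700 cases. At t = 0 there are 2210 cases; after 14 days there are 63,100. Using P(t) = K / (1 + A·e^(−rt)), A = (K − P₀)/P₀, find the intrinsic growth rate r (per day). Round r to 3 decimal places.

A = (98700 − 2210)/2210 = 43.66063
63100 = 98700/(1 + 43.66063·e^(−r·14)) → e^(−14r) = (1.56418 − 1)/43.66063 = 0.012922
r = −ln(0.012922)/14 = 4.34882/14

r ≈ 0.311 per day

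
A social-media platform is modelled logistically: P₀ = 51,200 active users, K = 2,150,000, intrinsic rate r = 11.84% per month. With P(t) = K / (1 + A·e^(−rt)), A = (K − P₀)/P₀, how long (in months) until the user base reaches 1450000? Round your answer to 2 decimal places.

t ≈ 37.51 months

A = (2150000 − 51200)/51200 = 40.99219
1450000 = 2150000/(1 + 40.99219·e^(−0.1184t)) → 1 + 40.99219·e^(−0.1184t) = 1.48276
e^(−0.1184t) = 0.011777 → t = ln(84.91239)/0.1184 = 4.44162/0.1184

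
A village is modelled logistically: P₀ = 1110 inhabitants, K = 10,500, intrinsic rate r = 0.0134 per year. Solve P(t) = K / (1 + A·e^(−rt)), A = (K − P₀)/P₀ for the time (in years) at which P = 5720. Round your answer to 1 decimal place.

t ≈ 172.7 years

A = (10500 − 1110)/1110 = 8.45946
5720 = 10500/(1 + 8.45946·e^(−0.0134t)) → 1 + 8.45946·e^(−0.0134t) = 1.83566
e^(−0.0134t) = 0.098785 → t = ln(10.12304)/0.0134 = 2.31481/0.0134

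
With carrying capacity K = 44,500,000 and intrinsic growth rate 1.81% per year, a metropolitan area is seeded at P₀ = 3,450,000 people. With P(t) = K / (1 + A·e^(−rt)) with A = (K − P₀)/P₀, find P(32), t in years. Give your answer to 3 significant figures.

A = (44500000 − 3450000)/3450000 = 11.89855
P(32) = 44500000 / (1 + 11.89855·e^(−0.0181·32)) = 44500000 / (1 + 11.89855·0.560346)
= 44500000 / 7.66731 ≈ 5803860.18

≈ 5,800,000 people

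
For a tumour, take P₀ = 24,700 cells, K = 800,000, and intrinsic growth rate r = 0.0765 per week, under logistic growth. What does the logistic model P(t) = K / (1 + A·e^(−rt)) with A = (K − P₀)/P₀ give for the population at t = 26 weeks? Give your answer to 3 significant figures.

≈ 151,000 cells

A = (800000 − 24700)/24700 = 31.38866
P(26) = 800000 / (1 + 31.38866·e^(−0.0765·26)) = 800000 / (1 + 31.38866·0.136832)
= 800000 / 5.29498 ≈ 151086.51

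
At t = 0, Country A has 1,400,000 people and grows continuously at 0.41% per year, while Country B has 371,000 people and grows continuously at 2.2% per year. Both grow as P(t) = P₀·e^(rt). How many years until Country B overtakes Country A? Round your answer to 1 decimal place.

1400000·e^(0.0041t) = 371000·e^(0.022t)
1400000/371000 = e^((0.022 − 0.0041)t) → ln(3.77358) = 0.0179·t
t = 1.32803 / 0.0179

t ≈ 74.2 years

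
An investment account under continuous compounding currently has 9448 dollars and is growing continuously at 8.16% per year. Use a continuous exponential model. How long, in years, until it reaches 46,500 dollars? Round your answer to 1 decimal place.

t ≈ 19.5 years

46500 = 9448 · e^(0.0816·t)
t = ln(46500/9448) / 0.0816 = ln(4.92168) / 0.0816 = 1.59365 / 0.0816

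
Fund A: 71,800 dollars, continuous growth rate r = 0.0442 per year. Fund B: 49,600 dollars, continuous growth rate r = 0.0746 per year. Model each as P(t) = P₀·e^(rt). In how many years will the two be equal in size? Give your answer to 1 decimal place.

71800·e^(0.0442t) = 49600·e^(0.0746t)
71800/49600 = e^((0.0746 − 0.0442)t) → ln(1.44758) = 0.0304·t
t = 0.36989 / 0.0304

t ≈ 12.2 years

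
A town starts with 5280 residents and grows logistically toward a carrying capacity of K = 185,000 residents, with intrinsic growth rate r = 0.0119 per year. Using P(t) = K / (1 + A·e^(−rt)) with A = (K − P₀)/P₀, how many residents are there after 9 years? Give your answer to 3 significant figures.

≈ 5,860 residents

A = (185000 − 5280)/5280 = 34.03788
P(9) = 185000 / (1 + 34.03788·e^(−0.0119·9)) = 185000 / (1 + 34.03788·0.898436)
= 185000 / 31.58085 ≈ 5857.98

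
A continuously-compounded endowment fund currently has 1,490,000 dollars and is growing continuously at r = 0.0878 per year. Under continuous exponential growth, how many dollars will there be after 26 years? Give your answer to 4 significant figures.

P(26) = 1490000 · e^(0.0878·26) = 1490000 · e^(2.2828)
= 1490000 · 9.80409 ≈ 14608099.28

≈ 14,610,000 dollars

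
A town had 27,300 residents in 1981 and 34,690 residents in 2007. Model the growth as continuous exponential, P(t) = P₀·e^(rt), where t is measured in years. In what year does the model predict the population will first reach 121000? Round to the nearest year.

year 2143

r = ln(34690/27300) / 26 = 0.23956/26 ≈ 0.009214 per year
t = ln(121000/27300) / r = 1.4889/0.009214 ≈ 161.59 years after 1981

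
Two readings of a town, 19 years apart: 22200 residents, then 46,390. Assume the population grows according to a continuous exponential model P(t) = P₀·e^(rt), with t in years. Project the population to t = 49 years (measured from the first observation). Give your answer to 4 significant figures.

r = ln(46390/22200) / 19 ≈ 0.038789 per year
P(49) = 22200 · e^(0.038789·49) = 22200 · 6.69033 ≈ 148525.24

≈ 148,500 residents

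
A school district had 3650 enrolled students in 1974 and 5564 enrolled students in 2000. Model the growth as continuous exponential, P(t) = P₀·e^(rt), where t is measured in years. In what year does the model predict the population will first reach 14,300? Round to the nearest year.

year 2058

r = ln(5564/3650) / 26 = 0.42159/26 ≈ 0.016215 per year
t = ln(14300/3650) / r = 1.36553/0.016215 ≈ 84.21 years after 1974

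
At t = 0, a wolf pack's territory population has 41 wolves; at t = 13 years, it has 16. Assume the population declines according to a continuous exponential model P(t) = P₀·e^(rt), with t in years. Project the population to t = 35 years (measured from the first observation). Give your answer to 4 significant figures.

r = ln(16/41) / 13 ≈ -0.072383 per year
P(35) = 41 · e^(-0.072383·35) = 41 · 0.07939 ≈ 3.25

≈ 3.255 wolves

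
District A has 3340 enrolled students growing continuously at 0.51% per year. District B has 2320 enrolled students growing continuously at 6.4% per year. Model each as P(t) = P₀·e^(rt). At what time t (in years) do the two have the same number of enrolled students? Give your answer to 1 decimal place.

3340·e^(0.0051t) = 2320·e^(0.064t)
3340/2320 = e^((0.064 − 0.0051)t) → ln(1.43966) = 0.0589·t
t = 0.3644 / 0.0589

t ≈ 6.2 years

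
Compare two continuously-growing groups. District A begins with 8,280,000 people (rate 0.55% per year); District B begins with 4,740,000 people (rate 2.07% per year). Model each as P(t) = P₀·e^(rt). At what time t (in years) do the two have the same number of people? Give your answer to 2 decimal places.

8280000·e^(0.0055t) = 4740000·e^(0.0207t)
8280000/4740000 = e^((0.0207 − 0.0055)t) → ln(1.74684) = 0.0152·t
t = 0.55781 / 0.0152

t ≈ 36.70 years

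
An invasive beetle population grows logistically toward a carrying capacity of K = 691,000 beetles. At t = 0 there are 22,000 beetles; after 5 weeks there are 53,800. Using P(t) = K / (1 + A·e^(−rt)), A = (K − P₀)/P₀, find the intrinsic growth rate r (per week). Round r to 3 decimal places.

r ≈ 0.189 per week

A = (691000 − 22000)/22000 = 30.40909
53800 = 691000/(1 + 30.40909·e^(−r·5)) → e^(−5r) = (12.84387 − 1)/30.40909 = 0.389484
r = −ln(0.389484)/5 = 0.94293/5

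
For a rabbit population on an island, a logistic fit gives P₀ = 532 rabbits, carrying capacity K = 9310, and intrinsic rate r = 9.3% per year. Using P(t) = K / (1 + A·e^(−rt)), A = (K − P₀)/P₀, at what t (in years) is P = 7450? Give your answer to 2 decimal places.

t ≈ 45.06 years

A = (9310 − 532)/532 = 16.5
7450 = 9310/(1 + 16.5·e^(−0.093t)) → 1 + 16.5·e^(−0.093t) = 1.24966
e^(−0.093t) = 0.015131 → t = ln(66.08871)/0.093 = 4.191/0.093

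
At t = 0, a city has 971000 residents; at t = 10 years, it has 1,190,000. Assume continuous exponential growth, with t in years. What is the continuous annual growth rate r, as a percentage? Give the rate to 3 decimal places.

r ≈ 2.034% per year

1190000 = 971000 · e^(r·10)
e^(10r) = 1190000/971000 = 1.22554
r = ln(1.22554) / 10 = 0.20338 / 10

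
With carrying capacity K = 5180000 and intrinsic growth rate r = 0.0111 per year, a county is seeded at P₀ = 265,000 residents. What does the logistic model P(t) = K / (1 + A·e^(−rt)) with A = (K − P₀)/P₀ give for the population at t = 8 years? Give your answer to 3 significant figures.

≈ 288,000 residents

A = (5180000 − 265000)/265000 = 18.54717
P(8) = 5180000 / (1 + 18.54717·e^(−0.0111·8)) = 5180000 / (1 + 18.54717·0.915029)
= 5180000 / 17.97119 ≈ 288239.12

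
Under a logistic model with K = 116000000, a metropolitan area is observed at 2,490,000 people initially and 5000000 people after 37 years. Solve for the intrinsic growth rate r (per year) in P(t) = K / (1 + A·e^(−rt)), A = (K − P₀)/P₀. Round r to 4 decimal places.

A = (116000000 − 2490000)/2490000 = 45.58635
5000000 = 116000000/(1 + 45.58635·e^(−r·37)) → e^(−37r) = (23.2 − 1)/45.58635 = 0.486988
r = −ln(0.486988)/37 = 0.71952/37

r ≈ 0.0194 per year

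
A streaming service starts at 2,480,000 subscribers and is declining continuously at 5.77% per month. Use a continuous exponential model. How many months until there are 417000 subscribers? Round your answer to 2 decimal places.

417000 = 2480000 · e^(-0.0577·t)
t = ln(417000/2480000) / -0.0577 = ln(0.16815) / -0.0577 = -1.78293 / -0.0577

t ≈ 30.90 months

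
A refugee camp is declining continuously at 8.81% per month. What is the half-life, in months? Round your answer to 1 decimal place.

half-life = ln(2) / |r| = 0.69315 / 0.0881

half-life ≈ 7.9 months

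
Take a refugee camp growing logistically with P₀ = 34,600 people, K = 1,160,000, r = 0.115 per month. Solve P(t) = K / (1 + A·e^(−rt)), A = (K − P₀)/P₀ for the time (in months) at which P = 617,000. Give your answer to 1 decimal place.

A = (1160000 − 34600)/34600 = 32.52601
617000 = 1160000/(1 + 32.52601·e^(−0.115t)) → 1 + 32.52601·e^(−0.115t) = 1.88006
e^(−0.115t) = 0.027057 → t = ln(36.95865)/0.115 = 3.6098/0.115

t ≈ 31.4 months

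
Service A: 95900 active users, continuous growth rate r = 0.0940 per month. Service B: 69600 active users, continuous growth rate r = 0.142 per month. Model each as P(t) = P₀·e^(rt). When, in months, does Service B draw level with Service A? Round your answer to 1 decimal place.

95900·e^(0.094t) = 69600·e^(0.142t)
95900/69600 = e^((0.142 − 0.094)t) → ln(1.37787) = 0.048·t
t = 0.32054 / 0.048

t ≈ 6.7 months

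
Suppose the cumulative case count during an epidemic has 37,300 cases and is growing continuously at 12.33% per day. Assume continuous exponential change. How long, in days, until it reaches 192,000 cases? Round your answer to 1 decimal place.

t ≈ 13.3 days

192000 = 37300 · e^(0.1233·t)
t = ln(192000/37300) / 0.1233 = ln(5.14745) / 0.1233 = 1.6385 / 0.1233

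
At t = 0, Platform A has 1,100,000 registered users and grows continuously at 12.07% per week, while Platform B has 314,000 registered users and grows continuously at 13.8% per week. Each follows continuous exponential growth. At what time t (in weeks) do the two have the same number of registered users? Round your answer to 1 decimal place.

t ≈ 72.5 weeks

1100000·e^(0.1207t) = 314000·e^(0.138t)
1100000/314000 = e^((0.138 − 0.1207)t) → ln(3.50318) = 0.0173·t
t = 1.25367 / 0.0173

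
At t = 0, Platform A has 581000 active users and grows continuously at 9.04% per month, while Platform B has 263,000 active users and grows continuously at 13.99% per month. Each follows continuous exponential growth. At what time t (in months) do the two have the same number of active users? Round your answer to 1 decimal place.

t ≈ 16.0 months

581000·e^(0.0904t) = 263000·e^(0.1399t)
581000/263000 = e^((0.1399 − 0.0904)t) → ln(2.20913) = 0.0495·t
t = 0.7926 / 0.0495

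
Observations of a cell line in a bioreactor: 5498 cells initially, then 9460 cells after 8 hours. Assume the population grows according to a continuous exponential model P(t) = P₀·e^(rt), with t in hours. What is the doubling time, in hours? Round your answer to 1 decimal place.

r = ln(9460/5498) / 8 = ln(1.72063) / 8 ≈ 0.067836 per hour
doubling time = ln 2 / |r| = 0.69315 / 0.067836

doubling time ≈ 10.2 hours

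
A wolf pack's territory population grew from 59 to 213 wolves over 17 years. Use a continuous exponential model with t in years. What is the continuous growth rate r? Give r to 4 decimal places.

213 = 59 · e^(r·17)
e^(17r) = 213/59 = 3.61017
r = ln(3.61017) / 17 = 1.28375 / 17

r ≈ 0.0755 per year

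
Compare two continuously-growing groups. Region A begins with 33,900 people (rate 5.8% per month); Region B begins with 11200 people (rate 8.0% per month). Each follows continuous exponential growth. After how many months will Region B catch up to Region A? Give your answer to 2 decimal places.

t ≈ 50.34 months

33900·e^(0.058t) = 11200·e^(0.08t)
33900/11200 = e^((0.08 − 0.058)t) → ln(3.02679) = 0.022·t
t = 1.1075 / 0.022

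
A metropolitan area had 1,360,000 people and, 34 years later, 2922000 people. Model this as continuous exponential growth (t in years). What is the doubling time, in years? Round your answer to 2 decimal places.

r = ln(2922000/1360000) / 34 = ln(2.14853) / 34 ≈ 0.022494 per year
doubling time = ln 2 / |r| = 0.69315 / 0.022494

doubling time ≈ 30.82 years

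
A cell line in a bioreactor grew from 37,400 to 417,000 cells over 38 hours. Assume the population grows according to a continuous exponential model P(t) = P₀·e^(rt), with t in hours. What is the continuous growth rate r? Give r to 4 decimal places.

r ≈ 0.0635 per hour

417000 = 37400 · e^(r·38)
e^(38r) = 417000/37400 = 11.14973
r = ln(11.14973) / 38 = 2.41142 / 38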